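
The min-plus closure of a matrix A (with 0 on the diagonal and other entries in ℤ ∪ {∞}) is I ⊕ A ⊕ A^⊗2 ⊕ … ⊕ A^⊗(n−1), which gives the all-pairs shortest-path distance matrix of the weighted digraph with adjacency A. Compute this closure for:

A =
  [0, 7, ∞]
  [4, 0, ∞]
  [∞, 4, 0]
Closure =
  [0, 7, ∞]
  [4, 0, ∞]
  [8, 4, 0]

This is the Floyd-Warshall all-pairs shortest-path computation. For each intermediate vertex k = 0, 1, …, 2, update dist[i][j] ← min(dist[i][j], dist[i][k] + dist[k][j]). The final matrix gives, for each (i, j), the minimum total weight of any directed path from i to j (possibly empty when i = j).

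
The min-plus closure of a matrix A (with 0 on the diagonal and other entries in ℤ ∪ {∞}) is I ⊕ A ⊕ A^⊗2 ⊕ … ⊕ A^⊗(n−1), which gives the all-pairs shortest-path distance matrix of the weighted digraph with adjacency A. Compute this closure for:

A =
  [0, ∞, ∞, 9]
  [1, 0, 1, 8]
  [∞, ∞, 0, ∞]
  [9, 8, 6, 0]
Closure =
  [0, 17, 15, 9]
  [1, 0, 1, 8]
  [∞, ∞, 0, ∞]
  [9, 8, 6, 0]

This is the Floyd-Warshall all-pairs shortest-path computation. For each intermediate vertex k = 0, 1, …, 3, update dist[i][j] ← min(dist[i][j], dist[i][k] + dist[k][j]). The final matrix gives, for each (i, j), the minimum total weight of any directed path from i to j (possibly empty when i = j).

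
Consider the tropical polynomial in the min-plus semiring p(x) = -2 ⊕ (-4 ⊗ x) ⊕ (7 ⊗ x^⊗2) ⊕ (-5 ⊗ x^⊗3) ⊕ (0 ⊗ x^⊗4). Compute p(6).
p(6) = -2

A tropical monomial a ⊗ x^⊗i evaluates to a + i · x. Evaluating each term at x = 6:
  Term 0 contributes -2 + 0 · 6 = -2
  Term 1 contributes -4 + 1 · 6 = 2
  Term 2 contributes 7 + 2 · 6 = 19
  Term 3 contributes -5 + 3 · 6 = 13
  Term 4 contributes 0 + 4 · 6 = 24
p(6) = ⊕ of these = min[-2, 2, 19, 13, 24] = -2.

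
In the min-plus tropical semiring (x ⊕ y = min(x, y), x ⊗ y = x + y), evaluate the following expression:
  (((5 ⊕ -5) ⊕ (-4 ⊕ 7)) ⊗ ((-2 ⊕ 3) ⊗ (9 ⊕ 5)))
(((5 ⊕ -5) ⊕ (-4 ⊕ 7)) ⊗ ((-2 ⊕ 3) ⊗ (9 ⊕ 5))) = -2

Expand innermost to outermost. Recall ⊕ takes the minimum of its arguments and ⊗ takes their sum. Working out the expression (((5 ⊕ -5) ⊕ (-4 ⊕ 7)) ⊗ ((-2 ⊕ 3) ⊗ (9 ⊕ 5))) gives -2.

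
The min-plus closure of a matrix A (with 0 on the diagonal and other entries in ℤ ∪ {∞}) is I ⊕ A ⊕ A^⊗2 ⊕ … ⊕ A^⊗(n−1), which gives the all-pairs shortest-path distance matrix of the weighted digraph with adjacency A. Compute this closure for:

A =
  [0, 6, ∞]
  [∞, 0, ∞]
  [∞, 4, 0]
Closure =
  [0, 6, ∞]
  [∞, 0, ∞]
  [∞, 4, 0]

This is the Floyd-Warshall all-pairs shortest-path computation. For each intermediate vertex k = 0, 1, …, 2, update dist[i][j] ← min(dist[i][j], dist[i][k] + dist[k][j]). The final matrix gives, for each (i, j), the minimum total weight of any directed path from i to j (possibly empty when i = j).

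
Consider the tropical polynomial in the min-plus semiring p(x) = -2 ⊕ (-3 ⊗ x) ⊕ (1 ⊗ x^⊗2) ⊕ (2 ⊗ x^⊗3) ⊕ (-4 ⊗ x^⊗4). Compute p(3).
p(3) = -2

A tropical monomial a ⊗ x^⊗i evaluates to a + i · x. Evaluating each term at x = 3:
  Term 0 contributes -2 + 0 · 3 = -2
  Term 1 contributes -3 + 1 · 3 = 0
  Term 2 contributes 1 + 2 · 3 = 7
  Term 3 contributes 2 + 3 · 3 = 11
  Term 4 contributes -4 + 4 · 3 = 8
p(3) = ⊕ of these = min[-2, 0, 7, 11, 8] = -2.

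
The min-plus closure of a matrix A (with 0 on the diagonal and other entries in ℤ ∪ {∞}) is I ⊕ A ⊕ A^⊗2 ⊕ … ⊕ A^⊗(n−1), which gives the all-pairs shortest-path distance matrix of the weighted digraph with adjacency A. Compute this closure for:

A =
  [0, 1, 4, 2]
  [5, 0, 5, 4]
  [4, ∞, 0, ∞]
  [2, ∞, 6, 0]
Closure =
  [0, 1, 4, 2]
  [5, 0, 5, 4]
  [4, 5, 0, 6]
  [2, 3, 6, 0]

This is the Floyd-Warshall all-pairs shortest-path computation. For each intermediate vertex k = 0, 1, …, 3, update dist[i][j] ← min(dist[i][j], dist[i][k] + dist[k][j]). The final matrix gives, for each (i, j), the minimum total weight of any directed path from i to j (possibly empty when i = j).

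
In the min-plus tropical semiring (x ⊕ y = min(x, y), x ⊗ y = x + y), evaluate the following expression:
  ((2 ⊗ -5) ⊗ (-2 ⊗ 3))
((2 ⊗ -5) ⊗ (-2 ⊗ 3)) = -2

Expand innermost to outermost. Recall ⊕ takes the minimum of its arguments and ⊗ takes their sum. Working out the expression ((2 ⊗ -5) ⊗ (-2 ⊗ 3)) gives -2.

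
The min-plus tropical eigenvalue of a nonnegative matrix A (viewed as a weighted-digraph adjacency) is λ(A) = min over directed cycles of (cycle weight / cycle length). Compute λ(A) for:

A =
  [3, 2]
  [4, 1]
λ(A) = 1

Enumerate directed cycles and compute their means (weight / length). Sample:
  cycle 0 → 0: weight = 3, length = 1, mean = 3/1 ≈ 3.000
  cycle 1 → 1: weight = 1, length = 1, mean = 1/1 ≈ 1.000
  cycle 0 → 1 → 0: weight = 6, length = 2, mean = 6/2 ≈ 3.000
  cycle 1 → 0 → 1: weight = 6, length = 2, mean = 6/2 ≈ 3.000
Minimum mean = 1.000, attained e.g. along the cycle 1 → 1 with weight 1 and length 1. So λ(A) = 1/1 = 1.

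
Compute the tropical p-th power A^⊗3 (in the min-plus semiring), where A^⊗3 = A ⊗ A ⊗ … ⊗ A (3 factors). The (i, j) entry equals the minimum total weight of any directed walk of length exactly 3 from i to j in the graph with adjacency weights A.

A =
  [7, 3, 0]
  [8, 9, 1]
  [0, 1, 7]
A^⊗3 =
  [4, 3, 0]
  [8, 4, 1]
  [0, 1, 4]

Each entry (A^⊗3)_ij equals the minimum over all length-3 walks i = v_0 → v_1 → … → v_3 = j of Σ_t A[v_t][v_{t+1}]. For example, for (i, j) = (0, 2) we minimise over 9 possible intermediate vertex sequences; the minimum is 0, attained along the walk 0 → 2 → 0 → 2.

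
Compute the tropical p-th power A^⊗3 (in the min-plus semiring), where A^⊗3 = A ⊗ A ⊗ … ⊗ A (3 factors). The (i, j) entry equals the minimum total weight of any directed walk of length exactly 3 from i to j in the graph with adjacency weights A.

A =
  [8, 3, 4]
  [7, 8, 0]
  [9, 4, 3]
A^⊗3 =
  [12, 7, 6]
  [11, 7, 4]
  [13, 8, 7]

Each entry (A^⊗3)_ij equals the minimum over all length-3 walks i = v_0 → v_1 → … → v_3 = j of Σ_t A[v_t][v_{t+1}]. For example, for (i, j) = (0, 2) we minimise over 9 possible intermediate vertex sequences; the minimum is 6, attained along the walk 0 → 1 → 2 → 2.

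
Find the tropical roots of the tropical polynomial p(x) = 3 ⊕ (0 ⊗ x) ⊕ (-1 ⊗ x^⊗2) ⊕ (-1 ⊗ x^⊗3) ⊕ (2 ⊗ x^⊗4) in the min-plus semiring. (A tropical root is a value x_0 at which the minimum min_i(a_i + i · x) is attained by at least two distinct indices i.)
Roots: {-3, 0, 1, 3}

Each tropical root is a break point of the lower envelope of the lines y = a_i + i · x (there are 5 lines, with slopes 0, 1, ..., 4). Only the lines that attain the minimum somewhere contribute to roots; other lines are dominated. Here the surviving (envelope) indices are i = 4, i = 3, i = 2, i = 1, i = 0.
Intersections between consecutive envelope lines give the roots: for adjacent envelope indices i < j the intersection is x = (a_i − a_j) / (j − i). Reading off the sorted break points: {-3, 0, 1, 3}.
Verification: at each break x_0, at least two indices attain the minimum of min_i(a_i + i · x_0).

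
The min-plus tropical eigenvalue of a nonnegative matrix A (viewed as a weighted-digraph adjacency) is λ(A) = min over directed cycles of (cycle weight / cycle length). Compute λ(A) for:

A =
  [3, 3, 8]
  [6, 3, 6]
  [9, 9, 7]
λ(A) = 3

Enumerate directed cycles and compute their means (weight / length). Sample:
  cycle 0 → 0: weight = 3, length = 1, mean = 3/1 ≈ 3.000
  cycle 1 → 1: weight = 3, length = 1, mean = 3/1 ≈ 3.000
  cycle 2 → 2: weight = 7, length = 1, mean = 7/1 ≈ 7.000
  cycle 0 → 1 → 0: weight = 9, length = 2, mean = 9/2 ≈ 4.500
  cycle 0 → 2 → 0: weight = 17, length = 2, mean = 17/2 ≈ 8.500
  cycle 1 → 0 → 1: weight = 9, length = 2, mean = 9/2 ≈ 4.500
Minimum mean = 3.000, attained e.g. along the cycle 0 → 0 with weight 3 and length 1. So λ(A) = 3/1 = 3.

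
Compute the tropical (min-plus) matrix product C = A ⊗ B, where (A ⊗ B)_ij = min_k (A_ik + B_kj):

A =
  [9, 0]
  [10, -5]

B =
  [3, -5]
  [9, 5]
A ⊗ B =
  [9, 4]
  [4, 0]

Apply the min-plus product entry-by-entry:
  C[0][0] = min over k of (A[0][0] + B[0][0] = 9 + 3 = 12, A[0][1] + B[1][0] = 0 + 9 = 9) = 9 (attained at k = 1)
  C[0][1] = min over k of (A[0][0] + B[0][1] = 9 + -5 = 4, A[0][1] + B[1][1] = 0 + 5 = 5) = 4 (attained at k = 0)
  C[1][0] = min over k of (A[1][0] + B[0][0] = 10 + 3 = 13, A[1][1] + B[1][0] = -5 + 9 = 4) = 4 (attained at k = 1)
  C[1][1] = min over k of (A[1][0] + B[0][1] = 10 + -5 = 5, A[1][1] + B[1][1] = -5 + 5 = 0) = 0 (attained at k = 1)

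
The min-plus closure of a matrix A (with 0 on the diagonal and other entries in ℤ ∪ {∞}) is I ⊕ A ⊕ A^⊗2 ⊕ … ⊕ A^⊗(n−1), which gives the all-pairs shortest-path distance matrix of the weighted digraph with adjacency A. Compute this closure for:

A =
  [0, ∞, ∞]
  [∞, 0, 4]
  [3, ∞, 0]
Closure =
  [0, ∞, ∞]
  [7, 0, 4]
  [3, ∞, 0]

This is the Floyd-Warshall all-pairs shortest-path computation. For each intermediate vertex k = 0, 1, …, 2, update dist[i][j] ← min(dist[i][j], dist[i][k] + dist[k][j]). The final matrix gives, for each (i, j), the minimum total weight of any directed path from i to j (possibly empty when i = j).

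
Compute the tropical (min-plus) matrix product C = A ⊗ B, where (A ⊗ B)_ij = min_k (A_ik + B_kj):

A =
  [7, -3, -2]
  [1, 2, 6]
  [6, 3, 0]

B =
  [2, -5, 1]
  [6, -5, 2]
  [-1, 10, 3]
A ⊗ B =
  [-3, -8, -1]
  [3, -4, 2]
  [-1, -2, 3]

Apply the min-plus product entry-by-entry:
  C[0][0] = min over k of (A[0][0] + B[0][0] = 7 + 2 = 9, A[0][1] + B[1][0] = -3 + 6 = 3, A[0][2] + B[2][0] = -2 + -1 = -3) = -3 (attained at k = 2)
  C[0][1] = min over k of (A[0][0] + B[0][1] = 7 + -5 = 2, A[0][1] + B[1][1] = -3 + -5 = -8, A[0][2] + B[2][1] = -2 + 10 = 8) = -8 (attained at k = 1)
  C[0][2] = min over k of (A[0][0] + B[0][2] = 7 + 1 = 8, A[0][1] + B[1][2] = -3 + 2 = -1, A[0][2] + B[2][2] = -2 + 3 = 1) = -1 (attained at k = 1)
  C[1][0] = min over k of (A[1][0] + B[0][0] = 1 + 2 = 3, A[1][1] + B[1][0] = 2 + 6 = 8, A[1][2] + B[2][0] = 6 + -1 = 5) = 3 (attained at k = 0)
  C[1][1] = min over k of (A[1][0] + B[0][1] = 1 + -5 = -4, A[1][1] + B[1][1] = 2 + -5 = -3, A[1][2] + B[2][1] = 6 + 10 = 16) = -4 (attained at k = 0)
  C[1][2] = min over k of (A[1][0] + B[0][2] = 1 + 1 = 2, A[1][1] + B[1][2] = 2 + 2 = 4, A[1][2] + B[2][2] = 6 + 3 = 9) = 2 (attained at k = 0)
  C[2][0] = min over k of (A[2][0] + B[0][0] = 6 + 2 = 8, A[2][1] + B[1][0] = 3 + 6 = 9, A[2][2] + B[2][0] = 0 + -1 = -1) = -1 (attained at k = 2)
  C[2][1] = min over k of (A[2][0] + B[0][1] = 6 + -5 = 1, A[2][1] + B[1][1] = 3 + -5 = -2, A[2][2] + B[2][1] = 0 + 10 = 10) = -2 (attained at k = 1)
  C[2][2] = min over k of (A[2][0] + B[0][2] = 6 + 1 = 7, A[2][1] + B[1][2] = 3 + 2 = 5, A[2][2] + B[2][2] = 0 + 3 = 3) = 3 (attained at k = 2)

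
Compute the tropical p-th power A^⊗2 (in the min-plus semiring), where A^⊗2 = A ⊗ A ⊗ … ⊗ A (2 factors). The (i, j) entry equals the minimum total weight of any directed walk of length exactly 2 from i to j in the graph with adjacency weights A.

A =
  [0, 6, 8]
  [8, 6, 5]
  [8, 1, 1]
A^⊗2 =
  [0, 6, 8]
  [8, 6, 6]
  [8, 2, 2]

Each entry (A^⊗2)_ij equals the minimum over all length-2 walks i = v_0 → v_1 → … → v_2 = j of Σ_t A[v_t][v_{t+1}]. For example, for (i, j) = (0, 2) we minimise over 3 possible intermediate vertex sequences; the minimum is 8, attained along the walk 0 → 0 → 2.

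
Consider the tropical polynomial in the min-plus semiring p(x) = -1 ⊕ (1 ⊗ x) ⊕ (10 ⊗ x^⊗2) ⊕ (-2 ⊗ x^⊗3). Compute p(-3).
p(-3) = -11

A tropical monomial a ⊗ x^⊗i evaluates to a + i · x. Evaluating each term at x = -3:
  Term 0 contributes -1 + 0 · -3 = -1
  Term 1 contributes 1 + 1 · -3 = -2
  Term 2 contributes 10 + 2 · -3 = 4
  Term 3 contributes -2 + 3 · -3 = -11
p(-3) = ⊕ of these = min[-1, -2, 4, -11] = -11.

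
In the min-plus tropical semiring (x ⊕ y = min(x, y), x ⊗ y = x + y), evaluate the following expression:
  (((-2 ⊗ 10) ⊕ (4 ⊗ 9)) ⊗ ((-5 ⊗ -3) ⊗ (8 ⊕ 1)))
(((-2 ⊗ 10) ⊕ (4 ⊗ 9)) ⊗ ((-5 ⊗ -3) ⊗ (8 ⊕ 1))) = 1

Expand innermost to outermost. Recall ⊕ takes the minimum of its arguments and ⊗ takes their sum. Working out the expression (((-2 ⊗ 10) ⊕ (4 ⊗ 9)) ⊗ ((-5 ⊗ -3) ⊗ (8 ⊕ 1))) gives 1.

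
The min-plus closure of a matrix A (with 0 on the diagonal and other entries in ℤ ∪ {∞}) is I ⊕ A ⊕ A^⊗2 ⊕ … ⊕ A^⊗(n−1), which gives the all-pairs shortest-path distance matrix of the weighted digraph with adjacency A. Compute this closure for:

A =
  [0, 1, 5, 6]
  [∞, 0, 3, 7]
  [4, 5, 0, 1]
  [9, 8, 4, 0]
Closure =
  [0, 1, 4, 5]
  [7, 0, 3, 4]
  [4, 5, 0, 1]
  [8, 8, 4, 0]

This is the Floyd-Warshall all-pairs shortest-path computation. For each intermediate vertex k = 0, 1, …, 3, update dist[i][j] ← min(dist[i][j], dist[i][k] + dist[k][j]). The final matrix gives, for each (i, j), the minimum total weight of any directed path from i to j (possibly empty when i = j).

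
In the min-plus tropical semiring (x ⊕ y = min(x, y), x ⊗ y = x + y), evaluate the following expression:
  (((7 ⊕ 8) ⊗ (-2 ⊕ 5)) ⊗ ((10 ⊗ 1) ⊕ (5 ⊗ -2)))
(((7 ⊕ 8) ⊗ (-2 ⊕ 5)) ⊗ ((10 ⊗ 1) ⊕ (5 ⊗ -2))) = 8

Expand innermost to outermost. Recall ⊕ takes the minimum of its arguments and ⊗ takes their sum. Working out the expression (((7 ⊕ 8) ⊗ (-2 ⊕ 5)) ⊗ ((10 ⊗ 1) ⊕ (5 ⊗ -2))) gives 8.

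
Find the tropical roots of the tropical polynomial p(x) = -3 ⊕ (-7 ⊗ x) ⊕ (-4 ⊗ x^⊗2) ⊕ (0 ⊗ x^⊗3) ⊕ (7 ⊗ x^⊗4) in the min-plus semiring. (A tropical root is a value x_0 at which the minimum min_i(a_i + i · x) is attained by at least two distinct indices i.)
Roots: {-7, -4, -3, 4}

Each tropical root is a break point of the lower envelope of the lines y = a_i + i · x (there are 5 lines, with slopes 0, 1, ..., 4). Only the lines that attain the minimum somewhere contribute to roots; other lines are dominated. Here the surviving (envelope) indices are i = 4, i = 3, i = 2, i = 1, i = 0.
Intersections between consecutive envelope lines give the roots: for adjacent envelope indices i < j the intersection is x = (a_i − a_j) / (j − i). Reading off the sorted break points: {-7, -4, -3, 4}.
Verification: at each break x_0, at least two indices attain the minimum of min_i(a_i + i · x_0).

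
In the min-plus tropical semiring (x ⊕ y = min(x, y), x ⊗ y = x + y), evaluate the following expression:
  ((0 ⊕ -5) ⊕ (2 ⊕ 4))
((0 ⊕ -5) ⊕ (2 ⊕ 4)) = -5

Expand innermost to outermost. Recall ⊕ takes the minimum of its arguments and ⊗ takes their sum. Working out the expression ((0 ⊕ -5) ⊕ (2 ⊕ 4)) gives -5.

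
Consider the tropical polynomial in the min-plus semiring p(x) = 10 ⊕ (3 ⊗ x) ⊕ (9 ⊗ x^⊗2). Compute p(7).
p(7) = 10

A tropical monomial a ⊗ x^⊗i evaluates to a + i · x. Evaluating each term at x = 7:
  Term 0 contributes 10 + 0 · 7 = 10
  Term 1 contributes 3 + 1 · 7 = 10
  Term 2 contributes 9 + 2 · 7 = 23
p(7) = ⊕ of these = min[10, 10, 23] = 10.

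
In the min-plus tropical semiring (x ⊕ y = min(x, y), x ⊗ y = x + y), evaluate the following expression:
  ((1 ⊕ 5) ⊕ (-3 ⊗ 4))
((1 ⊕ 5) ⊕ (-3 ⊗ 4)) = 1

Expand innermost to outermost. Recall ⊕ takes the minimum of its arguments and ⊗ takes their sum. Working out the expression ((1 ⊕ 5) ⊕ (-3 ⊗ 4)) gives 1.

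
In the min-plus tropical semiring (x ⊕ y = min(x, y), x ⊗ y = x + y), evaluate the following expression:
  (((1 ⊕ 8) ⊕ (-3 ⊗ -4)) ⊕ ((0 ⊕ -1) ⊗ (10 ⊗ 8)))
(((1 ⊕ 8) ⊕ (-3 ⊗ -4)) ⊕ ((0 ⊕ -1) ⊗ (10 ⊗ 8))) = -7

Expand innermost to outermost. Recall ⊕ takes the minimum of its arguments and ⊗ takes their sum. Working out the expression (((1 ⊕ 8) ⊕ (-3 ⊗ -4)) ⊕ ((0 ⊕ -1) ⊗ (10 ⊗ 8))) gives -7.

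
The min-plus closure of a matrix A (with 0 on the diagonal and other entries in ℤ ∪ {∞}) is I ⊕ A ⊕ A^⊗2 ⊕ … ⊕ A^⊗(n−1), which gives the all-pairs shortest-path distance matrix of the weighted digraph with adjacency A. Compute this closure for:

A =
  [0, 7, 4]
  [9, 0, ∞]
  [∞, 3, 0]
Closure =
  [0, 7, 4]
  [9, 0, 13]
  [12, 3, 0]

This is the Floyd-Warshall all-pairs shortest-path computation. For each intermediate vertex k = 0, 1, …, 2, update dist[i][j] ← min(dist[i][j], dist[i][k] + dist[k][j]). The final matrix gives, for each (i, j), the minimum total weight of any directed path from i to j (possibly empty when i = j).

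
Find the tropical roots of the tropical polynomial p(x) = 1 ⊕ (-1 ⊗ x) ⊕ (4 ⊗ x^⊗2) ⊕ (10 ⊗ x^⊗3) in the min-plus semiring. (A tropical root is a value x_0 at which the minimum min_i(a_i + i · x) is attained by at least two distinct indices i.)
Roots: {-6, -5, 2}

Each tropical root is a break point of the lower envelope of the lines y = a_i + i · x (there are 4 lines, with slopes 0, 1, ..., 3). Only the lines that attain the minimum somewhere contribute to roots; other lines are dominated. Here the surviving (envelope) indices are i = 3, i = 2, i = 1, i = 0.
Intersections between consecutive envelope lines give the roots: for adjacent envelope indices i < j the intersection is x = (a_i − a_j) / (j − i). Reading off the sorted break points: {-6, -5, 2}.
Verification: at each break x_0, at least two indices attain the minimum of min_i(a_i + i · x_0).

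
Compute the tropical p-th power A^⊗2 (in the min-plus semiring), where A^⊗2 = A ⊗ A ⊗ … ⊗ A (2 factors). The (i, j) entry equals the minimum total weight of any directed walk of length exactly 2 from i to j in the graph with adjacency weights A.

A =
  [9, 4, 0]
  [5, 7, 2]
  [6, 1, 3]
A^⊗2 =
  [6, 1, 3]
  [8, 3, 5]
  [6, 4, 3]

Each entry (A^⊗2)_ij equals the minimum over all length-2 walks i = v_0 → v_1 → … → v_2 = j of Σ_t A[v_t][v_{t+1}]. For example, for (i, j) = (0, 2) we minimise over 3 possible intermediate vertex sequences; the minimum is 3, attained along the walk 0 → 2 → 2.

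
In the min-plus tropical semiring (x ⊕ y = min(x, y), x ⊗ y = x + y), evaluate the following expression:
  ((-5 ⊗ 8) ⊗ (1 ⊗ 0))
((-5 ⊗ 8) ⊗ (1 ⊗ 0)) = 4

Expand innermost to outermost. Recall ⊕ takes the minimum of its arguments and ⊗ takes their sum. Working out the expression ((-5 ⊗ 8) ⊗ (1 ⊗ 0)) gives 4.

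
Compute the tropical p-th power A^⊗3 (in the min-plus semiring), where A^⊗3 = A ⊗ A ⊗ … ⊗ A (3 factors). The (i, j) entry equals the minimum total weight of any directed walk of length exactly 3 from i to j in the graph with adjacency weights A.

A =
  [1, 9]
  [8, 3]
A^⊗3 =
  [3, 11]
  [10, 9]

Each entry (A^⊗3)_ij equals the minimum over all length-3 walks i = v_0 → v_1 → … → v_3 = j of Σ_t A[v_t][v_{t+1}]. For example, for (i, j) = (0, 1) we minimise over 4 possible intermediate vertex sequences; the minimum is 11, attained along the walk 0 → 0 → 0 → 1.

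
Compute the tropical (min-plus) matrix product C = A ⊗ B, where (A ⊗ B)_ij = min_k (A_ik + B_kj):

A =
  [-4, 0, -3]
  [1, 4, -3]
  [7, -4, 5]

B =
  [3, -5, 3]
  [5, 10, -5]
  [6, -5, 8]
A ⊗ B =
  [-1, -9, -5]
  [3, -8, -1]
  [1, 0, -9]

Apply the min-plus product entry-by-entry:
  C[0][0] = min over k of (A[0][0] + B[0][0] = -4 + 3 = -1, A[0][1] + B[1][0] = 0 + 5 = 5, A[0][2] + B[2][0] = -3 + 6 = 3) = -1 (attained at k = 0)
  C[0][1] = min over k of (A[0][0] + B[0][1] = -4 + -5 = -9, A[0][1] + B[1][1] = 0 + 10 = 10, A[0][2] + B[2][1] = -3 + -5 = -8) = -9 (attained at k = 0)
  C[0][2] = min over k of (A[0][0] + B[0][2] = -4 + 3 = -1, A[0][1] + B[1][2] = 0 + -5 = -5, A[0][2] + B[2][2] = -3 + 8 = 5) = -5 (attained at k = 1)
  C[1][0] = min over k of (A[1][0] + B[0][0] = 1 + 3 = 4, A[1][1] + B[1][0] = 4 + 5 = 9, A[1][2] + B[2][0] = -3 + 6 = 3) = 3 (attained at k = 2)
  C[1][1] = min over k of (A[1][0] + B[0][1] = 1 + -5 = -4, A[1][1] + B[1][1] = 4 + 10 = 14, A[1][2] + B[2][1] = -3 + -5 = -8) = -8 (attained at k = 2)
  C[1][2] = min over k of (A[1][0] + B[0][2] = 1 + 3 = 4, A[1][1] + B[1][2] = 4 + -5 = -1, A[1][2] + B[2][2] = -3 + 8 = 5) = -1 (attained at k = 1)
  C[2][0] = min over k of (A[2][0] + B[0][0] = 7 + 3 = 10, A[2][1] + B[1][0] = -4 + 5 = 1, A[2][2] + B[2][0] = 5 + 6 = 11) = 1 (attained at k = 1)
  C[2][1] = min over k of (A[2][0] + B[0][1] = 7 + -5 = 2, A[2][1] + B[1][1] = -4 + 10 = 6, A[2][2] + B[2][1] = 5 + -5 = 0) = 0 (attained at k = 2)
  C[2][2] = min over k of (A[2][0] + B[0][2] = 7 + 3 = 10, A[2][1] + B[1][2] = -4 + -5 = -9, A[2][2] + B[2][2] = 5 + 8 = 13) = -9 (attained at k = 1)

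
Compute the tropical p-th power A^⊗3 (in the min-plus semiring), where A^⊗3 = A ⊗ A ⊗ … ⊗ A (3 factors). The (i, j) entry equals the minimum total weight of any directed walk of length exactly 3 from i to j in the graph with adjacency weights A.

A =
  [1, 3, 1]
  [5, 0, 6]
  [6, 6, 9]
A^⊗3 =
  [3, 3, 3]
  [5, 0, 6]
  [8, 6, 8]

Each entry (A^⊗3)_ij equals the minimum over all length-3 walks i = v_0 → v_1 → … → v_3 = j of Σ_t A[v_t][v_{t+1}]. For example, for (i, j) = (0, 2) we minimise over 9 possible intermediate vertex sequences; the minimum is 3, attained along the walk 0 → 0 → 0 → 2.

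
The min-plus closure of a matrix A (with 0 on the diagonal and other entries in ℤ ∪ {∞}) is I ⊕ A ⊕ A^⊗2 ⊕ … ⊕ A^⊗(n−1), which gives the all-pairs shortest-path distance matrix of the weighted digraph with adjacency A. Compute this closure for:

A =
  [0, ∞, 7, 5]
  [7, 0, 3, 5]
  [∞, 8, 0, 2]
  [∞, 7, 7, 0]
Closure =
  [0, 12, 7, 5]
  [7, 0, 3, 5]
  [15, 8, 0, 2]
  [14, 7, 7, 0]

This is the Floyd-Warshall all-pairs shortest-path computation. For each intermediate vertex k = 0, 1, …, 3, update dist[i][j] ← min(dist[i][j], dist[i][k] + dist[k][j]). The final matrix gives, for each (i, j), the minimum total weight of any directed path from i to j (possibly empty when i = j).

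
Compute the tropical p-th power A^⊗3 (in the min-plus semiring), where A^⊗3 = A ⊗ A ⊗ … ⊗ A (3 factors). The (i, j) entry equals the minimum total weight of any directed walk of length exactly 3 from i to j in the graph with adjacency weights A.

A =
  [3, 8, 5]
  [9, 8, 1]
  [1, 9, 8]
A^⊗3 =
  [9, 14, 11]
  [5, 10, 7]
  [7, 12, 9]

Each entry (A^⊗3)_ij equals the minimum over all length-3 walks i = v_0 → v_1 → … → v_3 = j of Σ_t A[v_t][v_{t+1}]. For example, for (i, j) = (0, 2) we minimise over 9 possible intermediate vertex sequences; the minimum is 11, attained along the walk 0 → 0 → 0 → 2.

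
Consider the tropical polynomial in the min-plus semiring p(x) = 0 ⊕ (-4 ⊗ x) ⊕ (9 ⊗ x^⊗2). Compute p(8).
p(8) = 0

A tropical monomial a ⊗ x^⊗i evaluates to a + i · x. Evaluating each term at x = 8:
  Term 0 contributes 0 + 0 · 8 = 0
  Term 1 contributes -4 + 1 · 8 = 4
  Term 2 contributes 9 + 2 · 8 = 25
p(8) = ⊕ of these = min[0, 4, 25] = 0.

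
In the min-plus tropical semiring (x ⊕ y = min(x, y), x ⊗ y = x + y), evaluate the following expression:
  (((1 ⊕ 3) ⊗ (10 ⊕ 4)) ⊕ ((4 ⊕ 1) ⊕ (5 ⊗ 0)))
(((1 ⊕ 3) ⊗ (10 ⊕ 4)) ⊕ ((4 ⊕ 1) ⊕ (5 ⊗ 0))) = 1

Expand innermost to outermost. Recall ⊕ takes the minimum of its arguments and ⊗ takes their sum. Working out the expression (((1 ⊕ 3) ⊗ (10 ⊕ 4)) ⊕ ((4 ⊕ 1) ⊕ (5 ⊗ 0))) gives 1.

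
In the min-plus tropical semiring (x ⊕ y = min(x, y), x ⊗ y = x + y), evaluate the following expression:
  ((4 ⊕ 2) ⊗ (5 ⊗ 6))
((4 ⊕ 2) ⊗ (5 ⊗ 6)) = 13

Expand innermost to outermost. Recall ⊕ takes the minimum of its arguments and ⊗ takes their sum. Working out the expression ((4 ⊕ 2) ⊗ (5 ⊗ 6)) gives 13.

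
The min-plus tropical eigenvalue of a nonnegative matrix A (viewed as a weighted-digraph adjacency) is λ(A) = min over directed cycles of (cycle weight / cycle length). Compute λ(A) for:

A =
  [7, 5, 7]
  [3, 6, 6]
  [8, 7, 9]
λ(A) = 4

Enumerate directed cycles and compute their means (weight / length). Sample:
  cycle 0 → 0: weight = 7, length = 1, mean = 7/1 ≈ 7.000
  cycle 1 → 1: weight = 6, length = 1, mean = 6/1 ≈ 6.000
  cycle 2 → 2: weight = 9, length = 1, mean = 9/1 ≈ 9.000
  cycle 0 → 1 → 0: weight = 8, length = 2, mean = 8/2 ≈ 4.000
  cycle 0 → 2 → 0: weight = 15, length = 2, mean = 15/2 ≈ 7.500
  cycle 1 → 0 → 1: weight = 8, length = 2, mean = 8/2 ≈ 4.000
Minimum mean = 4.000, attained e.g. along the cycle 0 → 1 → 0 with weight 8 and length 2. So λ(A) = 8/2 = 4.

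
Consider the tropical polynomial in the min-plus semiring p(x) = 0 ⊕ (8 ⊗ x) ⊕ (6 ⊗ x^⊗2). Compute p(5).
p(5) = 0

A tropical monomial a ⊗ x^⊗i evaluates to a + i · x. Evaluating each term at x = 5:
  Term 0 contributes 0 + 0 · 5 = 0
  Term 1 contributes 8 + 1 · 5 = 13
  Term 2 contributes 6 + 2 · 5 = 16
p(5) = ⊕ of these = min[0, 13, 16] = 0.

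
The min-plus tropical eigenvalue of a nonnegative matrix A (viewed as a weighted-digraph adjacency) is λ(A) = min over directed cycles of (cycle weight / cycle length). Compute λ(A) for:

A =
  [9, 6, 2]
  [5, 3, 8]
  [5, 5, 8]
λ(A) = 3

Enumerate directed cycles and compute their means (weight / length). Sample:
  cycle 0 → 0: weight = 9, length = 1, mean = 9/1 ≈ 9.000
  cycle 1 → 1: weight = 3, length = 1, mean = 3/1 ≈ 3.000
  cycle 2 → 2: weight = 8, length = 1, mean = 8/1 ≈ 8.000
  cycle 0 → 1 → 0: weight = 11, length = 2, mean = 11/2 ≈ 5.500
  cycle 0 → 2 → 0: weight = 7, length = 2, mean = 7/2 ≈ 3.500
  cycle 1 → 0 → 1: weight = 11, length = 2, mean = 11/2 ≈ 5.500
Minimum mean = 3.000, attained e.g. along the cycle 1 → 1 with weight 3 and length 1. So λ(A) = 3/1 = 3.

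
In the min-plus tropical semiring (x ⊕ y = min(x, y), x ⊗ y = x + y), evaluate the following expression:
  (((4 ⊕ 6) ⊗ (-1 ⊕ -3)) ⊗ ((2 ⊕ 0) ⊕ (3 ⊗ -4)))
(((4 ⊕ 6) ⊗ (-1 ⊕ -3)) ⊗ ((2 ⊕ 0) ⊕ (3 ⊗ -4))) = 0

Expand innermost to outermost. Recall ⊕ takes the minimum of its arguments and ⊗ takes their sum. Working out the expression (((4 ⊕ 6) ⊗ (-1 ⊕ -3)) ⊗ ((2 ⊕ 0) ⊕ (3 ⊗ -4))) gives 0.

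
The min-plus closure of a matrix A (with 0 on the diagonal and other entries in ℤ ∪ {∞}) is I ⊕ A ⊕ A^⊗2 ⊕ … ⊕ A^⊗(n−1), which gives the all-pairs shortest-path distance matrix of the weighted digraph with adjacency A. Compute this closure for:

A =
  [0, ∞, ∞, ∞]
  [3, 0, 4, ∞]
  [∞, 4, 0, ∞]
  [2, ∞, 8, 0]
Closure =
  [0, ∞, ∞, ∞]
  [3, 0, 4, ∞]
  [7, 4, 0, ∞]
  [2, 12, 8, 0]

This is the Floyd-Warshall all-pairs shortest-path computation. For each intermediate vertex k = 0, 1, …, 3, update dist[i][j] ← min(dist[i][j], dist[i][k] + dist[k][j]). The final matrix gives, for each (i, j), the minimum total weight of any directed path from i to j (possibly empty when i = j).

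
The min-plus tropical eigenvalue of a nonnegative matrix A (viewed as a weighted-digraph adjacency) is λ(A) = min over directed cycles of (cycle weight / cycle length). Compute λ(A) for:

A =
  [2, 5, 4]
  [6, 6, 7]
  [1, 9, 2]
λ(A) = 2

Enumerate directed cycles and compute their means (weight / length). Sample:
  cycle 0 → 0: weight = 2, length = 1, mean = 2/1 ≈ 2.000
  cycle 1 → 1: weight = 6, length = 1, mean = 6/1 ≈ 6.000
  cycle 2 → 2: weight = 2, length = 1, mean = 2/1 ≈ 2.000
  cycle 0 → 1 → 0: weight = 11, length = 2, mean = 11/2 ≈ 5.500
  cycle 0 → 2 → 0: weight = 5, length = 2, mean = 5/2 ≈ 2.500
  cycle 1 → 0 → 1: weight = 11, length = 2, mean = 11/2 ≈ 5.500
Minimum mean = 2.000, attained e.g. along the cycle 0 → 0 with weight 2 and length 1. So λ(A) = 2/1 = 2.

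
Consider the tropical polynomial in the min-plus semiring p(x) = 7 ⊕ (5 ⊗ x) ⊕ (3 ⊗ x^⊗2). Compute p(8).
p(8) = 7

A tropical monomial a ⊗ x^⊗i evaluates to a + i · x. Evaluating each term at x = 8:
  Term 0 contributes 7 + 0 · 8 = 7
  Term 1 contributes 5 + 1 · 8 = 13
  Term 2 contributes 3 + 2 · 8 = 19
p(8) = ⊕ of these = min[7, 13, 19] = 7.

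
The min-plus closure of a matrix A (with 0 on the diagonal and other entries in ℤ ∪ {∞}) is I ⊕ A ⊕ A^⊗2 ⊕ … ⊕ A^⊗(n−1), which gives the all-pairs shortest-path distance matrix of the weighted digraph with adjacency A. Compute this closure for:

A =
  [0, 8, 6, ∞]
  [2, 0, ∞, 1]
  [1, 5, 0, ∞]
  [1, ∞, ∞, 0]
Closure =
  [0, 8, 6, 9]
  [2, 0, 8, 1]
  [1, 5, 0, 6]
  [1, 9, 7, 0]

This is the Floyd-Warshall all-pairs shortest-path computation. For each intermediate vertex k = 0, 1, …, 3, update dist[i][j] ← min(dist[i][j], dist[i][k] + dist[k][j]). The final matrix gives, for each (i, j), the minimum total weight of any directed path from i to j (possibly empty when i = j).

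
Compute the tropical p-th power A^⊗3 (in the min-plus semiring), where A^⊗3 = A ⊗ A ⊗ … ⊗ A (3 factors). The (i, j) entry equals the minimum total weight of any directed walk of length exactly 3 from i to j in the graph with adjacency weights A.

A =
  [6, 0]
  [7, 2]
A^⊗3 =
  [9, 4]
  [11, 6]

Each entry (A^⊗3)_ij equals the minimum over all length-3 walks i = v_0 → v_1 → … → v_3 = j of Σ_t A[v_t][v_{t+1}]. For example, for (i, j) = (0, 1) we minimise over 4 possible intermediate vertex sequences; the minimum is 4, attained along the walk 0 → 1 → 1 → 1.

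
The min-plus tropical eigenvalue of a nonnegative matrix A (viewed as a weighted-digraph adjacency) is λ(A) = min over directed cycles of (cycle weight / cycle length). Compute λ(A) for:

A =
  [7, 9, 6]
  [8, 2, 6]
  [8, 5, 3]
λ(A) = 2

Enumerate directed cycles and compute their means (weight / length). Sample:
  cycle 0 → 0: weight = 7, length = 1, mean = 7/1 ≈ 7.000
  cycle 1 → 1: weight = 2, length = 1, mean = 2/1 ≈ 2.000
  cycle 2 → 2: weight = 3, length = 1, mean = 3/1 ≈ 3.000
  cycle 0 → 1 → 0: weight = 17, length = 2, mean = 17/2 ≈ 8.500
  cycle 0 → 2 → 0: weight = 14, length = 2, mean = 14/2 ≈ 7.000
  cycle 1 → 0 → 1: weight = 17, length = 2, mean = 17/2 ≈ 8.500
Minimum mean = 2.000, attained e.g. along the cycle 1 → 1 with weight 2 and length 1. So λ(A) = 2/1 = 2.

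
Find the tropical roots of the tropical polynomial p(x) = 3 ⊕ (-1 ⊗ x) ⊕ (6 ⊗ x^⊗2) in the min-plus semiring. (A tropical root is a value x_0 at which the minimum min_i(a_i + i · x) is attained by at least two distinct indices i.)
Roots: {-7, 4}

Each tropical root is a break point of the lower envelope of the lines y = a_i + i · x (there are 3 lines, with slopes 0, 1, ..., 2). Only the lines that attain the minimum somewhere contribute to roots; other lines are dominated. Here the surviving (envelope) indices are i = 2, i = 1, i = 0.
Intersections between consecutive envelope lines give the roots: for adjacent envelope indices i < j the intersection is x = (a_i − a_j) / (j − i). Reading off the sorted break points: {-7, 4}.
Verification: at each break x_0, at least two indices attain the minimum of min_i(a_i + i · x_0).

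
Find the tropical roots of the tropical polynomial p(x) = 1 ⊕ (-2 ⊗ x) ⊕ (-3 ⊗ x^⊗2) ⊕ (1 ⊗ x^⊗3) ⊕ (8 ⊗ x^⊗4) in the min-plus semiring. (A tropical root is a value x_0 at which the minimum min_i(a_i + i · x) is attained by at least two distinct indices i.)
Roots: {-7, -4, 1, 3}

Each tropical root is a break point of the lower envelope of the lines y = a_i + i · x (there are 5 lines, with slopes 0, 1, ..., 4). Only the lines that attain the minimum somewhere contribute to roots; other lines are dominated. Here the surviving (envelope) indices are i = 4, i = 3, i = 2, i = 1, i = 0.
Intersections between consecutive envelope lines give the roots: for adjacent envelope indices i < j the intersection is x = (a_i − a_j) / (j − i). Reading off the sorted break points: {-7, -4, 1, 3}.
Verification: at each break x_0, at least two indices attain the minimum of min_i(a_i + i · x_0).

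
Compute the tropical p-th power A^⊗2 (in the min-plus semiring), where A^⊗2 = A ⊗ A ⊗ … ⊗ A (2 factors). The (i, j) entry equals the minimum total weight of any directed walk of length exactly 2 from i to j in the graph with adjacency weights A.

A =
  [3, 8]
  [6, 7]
A^⊗2 =
  [6, 11]
  [9, 14]

Each entry (A^⊗2)_ij equals the minimum over all length-2 walks i = v_0 → v_1 → … → v_2 = j of Σ_t A[v_t][v_{t+1}]. For example, for (i, j) = (0, 1) we minimise over 2 possible intermediate vertex sequences; the minimum is 11, attained along the walk 0 → 0 → 1.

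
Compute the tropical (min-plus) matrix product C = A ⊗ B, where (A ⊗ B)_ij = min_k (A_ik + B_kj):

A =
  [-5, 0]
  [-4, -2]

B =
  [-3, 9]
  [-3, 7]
A ⊗ B =
  [-8, 4]
  [-7, 5]

Apply the min-plus product entry-by-entry:
  C[0][0] = min over k of (A[0][0] + B[0][0] = -5 + -3 = -8, A[0][1] + B[1][0] = 0 + -3 = -3) = -8 (attained at k = 0)
  C[0][1] = min over k of (A[0][0] + B[0][1] = -5 + 9 = 4, A[0][1] + B[1][1] = 0 + 7 = 7) = 4 (attained at k = 0)
  C[1][0] = min over k of (A[1][0] + B[0][0] = -4 + -3 = -7, A[1][1] + B[1][0] = -2 + -3 = -5) = -7 (attained at k = 0)
  C[1][1] = min over k of (A[1][0] + B[0][1] = -4 + 9 = 5, A[1][1] + B[1][1] = -2 + 7 = 5) = 5 (attained at k = 0)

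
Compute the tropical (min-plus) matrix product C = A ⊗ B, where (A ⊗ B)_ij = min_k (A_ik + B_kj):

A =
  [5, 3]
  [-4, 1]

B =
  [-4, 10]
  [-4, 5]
A ⊗ B =
  [-1, 8]
  [-8, 6]

Apply the min-plus product entry-by-entry:
  C[0][0] = min over k of (A[0][0] + B[0][0] = 5 + -4 = 1, A[0][1] + B[1][0] = 3 + -4 = -1) = -1 (attained at k = 1)
  C[0][1] = min over k of (A[0][0] + B[0][1] = 5 + 10 = 15, A[0][1] + B[1][1] = 3 + 5 = 8) = 8 (attained at k = 1)
  C[1][0] = min over k of (A[1][0] + B[0][0] = -4 + -4 = -8, A[1][1] + B[1][0] = 1 + -4 = -3) = -8 (attained at k = 0)
  C[1][1] = min over k of (A[1][0] + B[0][1] = -4 + 10 = 6, A[1][1] + B[1][1] = 1 + 5 = 6) = 6 (attained at k = 0)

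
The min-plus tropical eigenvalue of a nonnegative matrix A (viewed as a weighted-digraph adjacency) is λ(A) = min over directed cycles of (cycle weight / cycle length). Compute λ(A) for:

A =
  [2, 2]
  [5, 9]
λ(A) = 2

Enumerate directed cycles and compute their means (weight / length). Sample:
  cycle 0 → 0: weight = 2, length = 1, mean = 2/1 ≈ 2.000
  cycle 1 → 1: weight = 9, length = 1, mean = 9/1 ≈ 9.000
  cycle 0 → 1 → 0: weight = 7, length = 2, mean = 7/2 ≈ 3.500
  cycle 1 → 0 → 1: weight = 7, length = 2, mean = 7/2 ≈ 3.500
Minimum mean = 2.000, attained e.g. along the cycle 0 → 0 with weight 2 and length 1. So λ(A) = 2/1 = 2.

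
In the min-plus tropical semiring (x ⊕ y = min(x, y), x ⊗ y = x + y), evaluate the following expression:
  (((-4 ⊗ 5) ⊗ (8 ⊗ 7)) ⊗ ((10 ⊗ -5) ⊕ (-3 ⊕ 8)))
(((-4 ⊗ 5) ⊗ (8 ⊗ 7)) ⊗ ((10 ⊗ -5) ⊕ (-3 ⊕ 8))) = 13

Expand innermost to outermost. Recall ⊕ takes the minimum of its arguments and ⊗ takes their sum. Working out the expression (((-4 ⊗ 5) ⊗ (8 ⊗ 7)) ⊗ ((10 ⊗ -5) ⊕ (-3 ⊕ 8))) gives 13.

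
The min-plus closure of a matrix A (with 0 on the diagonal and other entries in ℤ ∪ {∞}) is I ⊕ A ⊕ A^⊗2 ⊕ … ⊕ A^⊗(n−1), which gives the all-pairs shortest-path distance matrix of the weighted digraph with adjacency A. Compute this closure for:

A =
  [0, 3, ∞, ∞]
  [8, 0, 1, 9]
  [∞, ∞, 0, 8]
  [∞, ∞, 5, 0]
Closure =
  [0, 3, 4, 12]
  [8, 0, 1, 9]
  [∞, ∞, 0, 8]
  [∞, ∞, 5, 0]

This is the Floyd-Warshall all-pairs shortest-path computation. For each intermediate vertex k = 0, 1, …, 3, update dist[i][j] ← min(dist[i][j], dist[i][k] + dist[k][j]). The final matrix gives, for each (i, j), the minimum total weight of any directed path from i to j (possibly empty when i = j).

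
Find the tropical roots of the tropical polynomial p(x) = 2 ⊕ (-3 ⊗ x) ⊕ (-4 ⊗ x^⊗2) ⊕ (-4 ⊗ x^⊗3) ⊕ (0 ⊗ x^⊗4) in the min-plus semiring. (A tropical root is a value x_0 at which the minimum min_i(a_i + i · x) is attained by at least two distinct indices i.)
Roots: {-4, 0, 1, 5}

Each tropical root is a break point of the lower envelope of the lines y = a_i + i · x (there are 5 lines, with slopes 0, 1, ..., 4). Only the lines that attain the minimum somewhere contribute to roots; other lines are dominated. Here the surviving (envelope) indices are i = 4, i = 3, i = 2, i = 1, i = 0.
Intersections between consecutive envelope lines give the roots: for adjacent envelope indices i < j the intersection is x = (a_i − a_j) / (j − i). Reading off the sorted break points: {-4, 0, 1, 5}.
Verification: at each break x_0, at least two indices attain the minimum of min_i(a_i + i · x_0).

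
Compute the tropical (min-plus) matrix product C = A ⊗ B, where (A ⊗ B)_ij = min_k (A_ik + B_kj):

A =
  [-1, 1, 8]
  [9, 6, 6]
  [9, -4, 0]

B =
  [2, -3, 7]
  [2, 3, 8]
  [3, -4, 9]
A ⊗ B =
  [1, -4, 6]
  [8, 2, 14]
  [-2, -4, 4]

Apply the min-plus product entry-by-entry:
  C[0][0] = min over k of (A[0][0] + B[0][0] = -1 + 2 = 1, A[0][1] + B[1][0] = 1 + 2 = 3, A[0][2] + B[2][0] = 8 + 3 = 11) = 1 (attained at k = 0)
  C[0][1] = min over k of (A[0][0] + B[0][1] = -1 + -3 = -4, A[0][1] + B[1][1] = 1 + 3 = 4, A[0][2] + B[2][1] = 8 + -4 = 4) = -4 (attained at k = 0)
  C[0][2] = min over k of (A[0][0] + B[0][2] = -1 + 7 = 6, A[0][1] + B[1][2] = 1 + 8 = 9, A[0][2] + B[2][2] = 8 + 9 = 17) = 6 (attained at k = 0)
  C[1][0] = min over k of (A[1][0] + B[0][0] = 9 + 2 = 11, A[1][1] + B[1][0] = 6 + 2 = 8, A[1][2] + B[2][0] = 6 + 3 = 9) = 8 (attained at k = 1)
  C[1][1] = min over k of (A[1][0] + B[0][1] = 9 + -3 = 6, A[1][1] + B[1][1] = 6 + 3 = 9, A[1][2] + B[2][1] = 6 + -4 = 2) = 2 (attained at k = 2)
  C[1][2] = min over k of (A[1][0] + B[0][2] = 9 + 7 = 16, A[1][1] + B[1][2] = 6 + 8 = 14, A[1][2] + B[2][2] = 6 + 9 = 15) = 14 (attained at k = 1)
  C[2][0] = min over k of (A[2][0] + B[0][0] = 9 + 2 = 11, A[2][1] + B[1][0] = -4 + 2 = -2, A[2][2] + B[2][0] = 0 + 3 = 3) = -2 (attained at k = 1)
  C[2][1] = min over k of (A[2][0] + B[0][1] = 9 + -3 = 6, A[2][1] + B[1][1] = -4 + 3 = -1, A[2][2] + B[2][1] = 0 + -4 = -4) = -4 (attained at k = 2)
  C[2][2] = min over k of (A[2][0] + B[0][2] = 9 + 7 = 16, A[2][1] + B[1][2] = -4 + 8 = 4, A[2][2] + B[2][2] = 0 + 9 = 9) = 4 (attained at k = 1)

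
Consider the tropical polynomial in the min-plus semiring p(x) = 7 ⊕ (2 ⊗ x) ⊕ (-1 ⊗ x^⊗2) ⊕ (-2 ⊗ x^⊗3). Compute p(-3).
p(-3) = -11

A tropical monomial a ⊗ x^⊗i evaluates to a + i · x. Evaluating each term at x = -3:
  Term 0 contributes 7 + 0 · -3 = 7
  Term 1 contributes 2 + 1 · -3 = -1
  Term 2 contributes -1 + 2 · -3 = -7
  Term 3 contributes -2 + 3 · -3 = -11
p(-3) = ⊕ of these = min[7, -1, -7, -11] = -11.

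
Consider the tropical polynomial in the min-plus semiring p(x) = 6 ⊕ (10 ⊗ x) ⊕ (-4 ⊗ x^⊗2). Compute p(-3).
p(-3) = -10

A tropical monomial a ⊗ x^⊗i evaluates to a + i · x. Evaluating each term at x = -3:
  Term 0 contributes 6 + 0 · -3 = 6
  Term 1 contributes 10 + 1 · -3 = 7
  Term 2 contributes -4 + 2 · -3 = -10
p(-3) = ⊕ of these = min[6, 7, -10] = -10.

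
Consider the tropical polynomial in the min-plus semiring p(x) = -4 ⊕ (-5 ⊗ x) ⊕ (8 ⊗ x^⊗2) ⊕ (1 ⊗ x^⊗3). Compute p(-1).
p(-1) = -6

A tropical monomial a ⊗ x^⊗i evaluates to a + i · x. Evaluating each term at x = -1:
  Term 0 contributes -4 + 0 · -1 = -4
  Term 1 contributes -5 + 1 · -1 = -6
  Term 2 contributes 8 + 2 · -1 = 6
  Term 3 contributes 1 + 3 · -1 = -2
p(-1) = ⊕ of these = min[-4, -6, 6, -2] = -6.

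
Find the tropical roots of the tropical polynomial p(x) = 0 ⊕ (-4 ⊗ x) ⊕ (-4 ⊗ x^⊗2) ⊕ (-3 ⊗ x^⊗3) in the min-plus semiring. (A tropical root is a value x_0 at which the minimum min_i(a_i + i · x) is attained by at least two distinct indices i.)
Roots: {-1, 0, 4}

Each tropical root is a break point of the lower envelope of the lines y = a_i + i · x (there are 4 lines, with slopes 0, 1, ..., 3). Only the lines that attain the minimum somewhere contribute to roots; other lines are dominated. Here the surviving (envelope) indices are i = 3, i = 2, i = 1, i = 0.
Intersections between consecutive envelope lines give the roots: for adjacent envelope indices i < j the intersection is x = (a_i − a_j) / (j − i). Reading off the sorted break points: {-1, 0, 4}.
Verification: at each break x_0, at least two indices attain the minimum of min_i(a_i + i · x_0).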